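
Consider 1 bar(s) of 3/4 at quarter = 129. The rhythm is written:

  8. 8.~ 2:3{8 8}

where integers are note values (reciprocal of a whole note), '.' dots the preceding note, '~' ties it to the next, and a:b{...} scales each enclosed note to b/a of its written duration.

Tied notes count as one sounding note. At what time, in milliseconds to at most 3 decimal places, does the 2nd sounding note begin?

note 2 onset = 3/4b = 348.837ms

1. 0.0ms @ 0 + 348.837ms (3/4)
2. 348.837ms @ 3/4 + 697.674ms (3/2)
3. 1046.512ms @ 9/4 + 348.837ms (3/4)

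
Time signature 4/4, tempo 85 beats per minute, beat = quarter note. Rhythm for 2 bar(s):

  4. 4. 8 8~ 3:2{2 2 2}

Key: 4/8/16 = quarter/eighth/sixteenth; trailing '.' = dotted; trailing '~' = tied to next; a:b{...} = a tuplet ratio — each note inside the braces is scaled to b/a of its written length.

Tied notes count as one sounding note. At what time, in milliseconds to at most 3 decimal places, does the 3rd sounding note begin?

1. 0.0ms @ 0 + 1058.824ms (3/2)
2. 1058.824ms @ 3/2 + 1058.824ms (3/2)
3. 2117.647ms @ 3 + 352.941ms (1/2)
4. 2470.588ms @ 7/2 + 1294.118ms (11/6)
5. 3764.706ms @ 16/3 + 941.176ms (4/3)
6. 4705.882ms @ 20/3 + 941.176ms (4/3)

note 3 onset = 3b = 2117.647ms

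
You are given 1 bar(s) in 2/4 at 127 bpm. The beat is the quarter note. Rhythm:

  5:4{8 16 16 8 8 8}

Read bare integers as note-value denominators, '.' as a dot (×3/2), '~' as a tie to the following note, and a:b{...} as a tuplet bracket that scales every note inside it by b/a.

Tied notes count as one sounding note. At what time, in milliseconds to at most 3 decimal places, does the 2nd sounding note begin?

note 2 onset = 2/5b = 188.976ms

1. 0.0ms @ 0 + 188.976ms (2/5)
2. 188.976ms @ 2/5 + 94.488ms (1/5)
3. 283.465ms @ 3/5 + 94.488ms (1/5)
4. 377.953ms @ 4/5 + 188.976ms (2/5)
5. 566.929ms @ 6/5 + 188.976ms (2/5)
6. 755.906ms @ 8/5 + 188.976ms (2/5)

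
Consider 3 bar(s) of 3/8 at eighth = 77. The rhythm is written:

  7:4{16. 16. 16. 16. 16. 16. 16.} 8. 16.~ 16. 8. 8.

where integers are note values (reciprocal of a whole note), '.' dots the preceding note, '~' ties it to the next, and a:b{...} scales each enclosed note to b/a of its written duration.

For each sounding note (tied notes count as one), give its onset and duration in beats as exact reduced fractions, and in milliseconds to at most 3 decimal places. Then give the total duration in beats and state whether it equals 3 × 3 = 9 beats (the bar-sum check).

1) 0.0ms=0b +333.952ms=3/7b
2) 333.952ms=3/7b +333.952ms=3/7b
3) 667.904ms=6/7b +333.952ms=3/7b
4) 1001.855ms=9/7b +333.952ms=3/7b
5) 1335.807ms=12/7b +333.952ms=3/7b
6) 1669.759ms=15/7b +333.952ms=3/7b
7) 2003.711ms=18/7b +333.952ms=3/7b
8) 2337.662ms=3b +1168.831ms=3/2b
9) 3506.494ms=9/2b +1168.831ms=3/2b
10) 4675.325ms=6b +1168.831ms=3/2b
11) 5844.156ms=15/2b +1168.831ms=3/2b
Σ=9b of 9 (77bpm 3/8) — PASS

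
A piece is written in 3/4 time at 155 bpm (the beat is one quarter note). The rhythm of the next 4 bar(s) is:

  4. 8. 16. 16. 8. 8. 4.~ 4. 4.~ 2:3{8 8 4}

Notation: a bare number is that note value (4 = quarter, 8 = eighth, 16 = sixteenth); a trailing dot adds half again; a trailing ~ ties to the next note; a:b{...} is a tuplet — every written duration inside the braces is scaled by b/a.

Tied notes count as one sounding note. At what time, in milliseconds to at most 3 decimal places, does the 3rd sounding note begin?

1. 0.0ms @ 0 + 580.645ms (3/2)
2. 580.645ms @ 3/2 + 290.323ms (3/4)
3. 870.968ms @ 9/4 + 145.161ms (3/8)
4. 1016.129ms @ 21/8 + 145.161ms (3/8)
5. 1161.29ms @ 3 + 290.323ms (3/4)
6. 1451.613ms @ 15/4 + 290.323ms (3/4)
7. 1741.935ms @ 9/2 + 1161.29ms (3)
8. 2903.226ms @ 15/2 + 870.968ms (9/4)
9. 3774.194ms @ 39/4 + 290.323ms (3/4)
10. 4064.516ms @ 21/2 + 580.645ms (3/2)

note 3 onset = 9/4b = 870.968ms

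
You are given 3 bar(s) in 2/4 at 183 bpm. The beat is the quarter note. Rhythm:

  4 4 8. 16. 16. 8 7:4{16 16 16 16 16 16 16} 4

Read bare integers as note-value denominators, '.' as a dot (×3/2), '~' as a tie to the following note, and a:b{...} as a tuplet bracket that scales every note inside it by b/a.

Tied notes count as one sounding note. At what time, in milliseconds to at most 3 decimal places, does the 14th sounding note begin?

1. 0.0ms @ 0 + 327.869ms (1)
2. 327.869ms @ 1 + 327.869ms (1)
3. 655.738ms @ 2 + 245.902ms (3/4)
4. 901.639ms @ 11/4 + 122.951ms (3/8)
5. 1024.59ms @ 25/8 + 122.951ms (3/8)
6. 1147.541ms @ 7/2 + 163.934ms (1/2)
7. 1311.475ms @ 4 + 46.838ms (1/7)
8. 1358.314ms @ 29/7 + 46.838ms (1/7)
9. 1405.152ms @ 30/7 + 46.838ms (1/7)
10. 1451.991ms @ 31/7 + 46.838ms (1/7)
11. 1498.829ms @ 32/7 + 46.838ms (1/7)
12. 1545.667ms @ 33/7 + 46.838ms (1/7)
13. 1592.506ms @ 34/7 + 46.838ms (1/7)
14. 1639.344ms @ 5 + 327.869ms (1)

note 14 onset = 5b = 1639.344ms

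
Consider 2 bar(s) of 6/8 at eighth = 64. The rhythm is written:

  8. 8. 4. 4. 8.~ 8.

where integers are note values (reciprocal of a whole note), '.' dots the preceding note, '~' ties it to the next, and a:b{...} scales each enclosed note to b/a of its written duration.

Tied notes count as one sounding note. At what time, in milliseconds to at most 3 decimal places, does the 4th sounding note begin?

1. 0.0ms @ 0 + 1406.25ms (3/2)
2. 1406.25ms @ 3/2 + 1406.25ms (3/2)
3. 2812.5ms @ 3 + 2812.5ms (3)
4. 5625.0ms @ 6 + 2812.5ms (3)
5. 8437.5ms @ 9 + 2812.5ms (3)

note 4 onset = 6b = 5625.0ms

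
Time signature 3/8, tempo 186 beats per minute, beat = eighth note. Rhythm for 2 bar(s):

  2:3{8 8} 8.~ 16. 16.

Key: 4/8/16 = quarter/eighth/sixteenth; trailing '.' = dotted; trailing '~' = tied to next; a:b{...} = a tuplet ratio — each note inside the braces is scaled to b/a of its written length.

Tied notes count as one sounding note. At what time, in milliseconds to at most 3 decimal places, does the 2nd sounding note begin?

1. 0.0ms @ 0 + 483.871ms (3/2)
2. 483.871ms @ 3/2 + 483.871ms (3/2)
3. 967.742ms @ 3 + 725.806ms (9/4)
4. 1693.548ms @ 21/4 + 241.935ms (3/4)

note 2 onset = 3/2b = 483.871ms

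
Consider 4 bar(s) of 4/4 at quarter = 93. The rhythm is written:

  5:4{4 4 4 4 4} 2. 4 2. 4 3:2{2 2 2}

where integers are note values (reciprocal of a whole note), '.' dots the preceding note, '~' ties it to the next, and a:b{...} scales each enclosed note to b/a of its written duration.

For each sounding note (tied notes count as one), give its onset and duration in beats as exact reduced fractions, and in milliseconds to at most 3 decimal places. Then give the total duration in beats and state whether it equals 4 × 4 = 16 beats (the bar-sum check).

1) 0.0ms=0b +516.129ms=4/5b
2) 516.129ms=4/5b +516.129ms=4/5b
3) 1032.258ms=8/5b +516.129ms=4/5b
4) 1548.387ms=12/5b +516.129ms=4/5b
5) 2064.516ms=16/5b +516.129ms=4/5b
6) 2580.645ms=4b +1935.484ms=3b
7) 4516.129ms=7b +645.161ms=1b
8) 5161.29ms=8b +1935.484ms=3b
9) 7096.774ms=11b +645.161ms=1b
10) 7741.935ms=12b +860.215ms=4/3b
11) 8602.151ms=40/3b +860.215ms=4/3b
12) 9462.366ms=44/3b +860.215ms=4/3b
Σ=16b of 16 (93bpm 4/4) — PASS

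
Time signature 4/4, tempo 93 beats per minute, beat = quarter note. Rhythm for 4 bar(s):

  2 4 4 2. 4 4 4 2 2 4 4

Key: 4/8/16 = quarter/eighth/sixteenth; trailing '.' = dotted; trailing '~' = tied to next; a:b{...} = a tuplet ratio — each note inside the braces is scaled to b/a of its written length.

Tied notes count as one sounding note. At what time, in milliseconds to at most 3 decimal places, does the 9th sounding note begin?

1. 0.0ms @ 0 + 1290.323ms (2)
2. 1290.323ms @ 2 + 645.161ms (1)
3. 1935.484ms @ 3 + 645.161ms (1)
4. 2580.645ms @ 4 + 1935.484ms (3)
5. 4516.129ms @ 7 + 645.161ms (1)
6. 5161.29ms @ 8 + 645.161ms (1)
7. 5806.452ms @ 9 + 645.161ms (1)
8. 6451.613ms @ 10 + 1290.323ms (2)
9. 7741.935ms @ 12 + 1290.323ms (2)
10. 9032.258ms @ 14 + 645.161ms (1)
11. 9677.419ms @ 15 + 645.161ms (1)

note 9 onset = 12b = 7741.935ms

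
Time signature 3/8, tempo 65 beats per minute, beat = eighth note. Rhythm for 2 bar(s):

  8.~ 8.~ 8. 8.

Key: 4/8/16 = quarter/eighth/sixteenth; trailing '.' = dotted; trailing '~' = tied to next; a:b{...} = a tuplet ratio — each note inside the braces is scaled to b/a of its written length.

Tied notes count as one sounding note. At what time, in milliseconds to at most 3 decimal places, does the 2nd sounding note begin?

note 2 onset = 9/2b = 4153.846ms

1. 0.0ms @ 0 + 4153.846ms (9/2)
2. 4153.846ms @ 9/2 + 1384.615ms (3/2)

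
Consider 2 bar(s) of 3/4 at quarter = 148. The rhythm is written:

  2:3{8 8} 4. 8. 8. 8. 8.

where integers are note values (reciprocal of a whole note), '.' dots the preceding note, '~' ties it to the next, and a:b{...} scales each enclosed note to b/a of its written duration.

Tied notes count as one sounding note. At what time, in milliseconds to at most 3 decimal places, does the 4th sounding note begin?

1. 0.0ms @ 0 + 304.054ms (3/4)
2. 304.054ms @ 3/4 + 304.054ms (3/4)
3. 608.108ms @ 3/2 + 608.108ms (3/2)
4. 1216.216ms @ 3 + 304.054ms (3/4)
5. 1520.27ms @ 15/4 + 304.054ms (3/4)
6. 1824.324ms @ 9/2 + 304.054ms (3/4)
7. 2128.378ms @ 21/4 + 304.054ms (3/4)

note 4 onset = 3b = 1216.216ms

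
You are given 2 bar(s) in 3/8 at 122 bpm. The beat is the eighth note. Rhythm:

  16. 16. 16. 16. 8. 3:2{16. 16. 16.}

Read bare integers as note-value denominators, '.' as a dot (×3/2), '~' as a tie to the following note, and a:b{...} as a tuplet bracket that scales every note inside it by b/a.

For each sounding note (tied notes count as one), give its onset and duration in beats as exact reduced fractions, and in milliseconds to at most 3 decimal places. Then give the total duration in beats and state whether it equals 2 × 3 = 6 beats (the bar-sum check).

1) 0.0ms=0b +368.852ms=3/4b
2) 368.852ms=3/4b +368.852ms=3/4b
3) 737.705ms=3/2b +368.852ms=3/4b
4) 1106.557ms=9/4b +368.852ms=3/4b
5) 1475.41ms=3b +737.705ms=3/2b
6) 2213.115ms=9/2b +245.902ms=1/2b
7) 2459.016ms=5b +245.902ms=1/2b
8) 2704.918ms=11/2b +245.902ms=1/2b
Σ=6b of 6 (122bpm 3/8) — PASS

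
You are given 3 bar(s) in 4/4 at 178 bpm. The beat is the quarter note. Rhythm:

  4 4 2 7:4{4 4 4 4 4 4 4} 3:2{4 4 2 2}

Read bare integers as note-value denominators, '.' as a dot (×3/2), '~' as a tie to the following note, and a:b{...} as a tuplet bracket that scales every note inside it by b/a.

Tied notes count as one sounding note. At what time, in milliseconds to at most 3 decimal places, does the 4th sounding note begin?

1. 0.0ms @ 0 + 337.079ms (1)
2. 337.079ms @ 1 + 337.079ms (1)
3. 674.157ms @ 2 + 674.157ms (2)
4. 1348.315ms @ 4 + 192.616ms (4/7)
5. 1540.931ms @ 32/7 + 192.616ms (4/7)
6. 1733.547ms @ 36/7 + 192.616ms (4/7)
7. 1926.164ms @ 40/7 + 192.616ms (4/7)
8. 2118.78ms @ 44/7 + 192.616ms (4/7)
9. 2311.396ms @ 48/7 + 192.616ms (4/7)
10. 2504.013ms @ 52/7 + 192.616ms (4/7)
11. 2696.629ms @ 8 + 224.719ms (2/3)
12. 2921.348ms @ 26/3 + 224.719ms (2/3)
13. 3146.067ms @ 28/3 + 449.438ms (4/3)
14. 3595.506ms @ 32/3 + 449.438ms (4/3)

note 4 onset = 4b = 1348.315ms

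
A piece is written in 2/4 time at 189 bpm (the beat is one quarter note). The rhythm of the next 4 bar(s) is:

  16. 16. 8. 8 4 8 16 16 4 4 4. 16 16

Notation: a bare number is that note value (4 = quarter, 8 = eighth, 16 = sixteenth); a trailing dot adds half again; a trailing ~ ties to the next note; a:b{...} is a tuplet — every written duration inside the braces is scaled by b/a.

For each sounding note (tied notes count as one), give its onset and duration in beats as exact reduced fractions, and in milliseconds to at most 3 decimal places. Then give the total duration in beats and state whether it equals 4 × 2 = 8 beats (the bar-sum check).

1) 0.0ms=0b +119.048ms=3/8b
2) 119.048ms=3/8b +119.048ms=3/8b
3) 238.095ms=3/4b +238.095ms=3/4b
4) 476.19ms=3/2b +158.73ms=1/2b
5) 634.921ms=2b +317.46ms=1b
6) 952.381ms=3b +158.73ms=1/2b
7) 1111.111ms=7/2b +79.365ms=1/4b
8) 1190.476ms=15/4b +79.365ms=1/4b
9) 1269.841ms=4b +317.46ms=1b
10) 1587.302ms=5b +317.46ms=1b
11) 1904.762ms=6b +476.19ms=3/2b
12) 2380.952ms=15/2b +79.365ms=1/4b
13) 2460.317ms=31/4b +79.365ms=1/4b
Σ=8b of 8 (189bpm 2/4) — PASS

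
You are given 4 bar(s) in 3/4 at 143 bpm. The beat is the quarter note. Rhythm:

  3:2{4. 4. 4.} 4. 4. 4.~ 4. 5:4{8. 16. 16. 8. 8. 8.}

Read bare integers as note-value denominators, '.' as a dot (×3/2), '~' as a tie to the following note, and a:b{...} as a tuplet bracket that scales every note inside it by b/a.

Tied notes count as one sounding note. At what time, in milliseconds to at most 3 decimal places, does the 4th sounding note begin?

note 4 onset = 3b = 1258.741ms

1. 0.0ms @ 0 + 419.58ms (1)
2. 419.58ms @ 1 + 419.58ms (1)
3. 839.161ms @ 2 + 419.58ms (1)
4. 1258.741ms @ 3 + 629.371ms (3/2)
5. 1888.112ms @ 9/2 + 629.371ms (3/2)
6. 2517.483ms @ 6 + 1258.741ms (3)
7. 3776.224ms @ 9 + 251.748ms (3/5)
8. 4027.972ms @ 48/5 + 125.874ms (3/10)
9. 4153.846ms @ 99/10 + 125.874ms (3/10)
10. 4279.72ms @ 51/5 + 251.748ms (3/5)
11. 4531.469ms @ 54/5 + 251.748ms (3/5)
12. 4783.217ms @ 57/5 + 251.748ms (3/5)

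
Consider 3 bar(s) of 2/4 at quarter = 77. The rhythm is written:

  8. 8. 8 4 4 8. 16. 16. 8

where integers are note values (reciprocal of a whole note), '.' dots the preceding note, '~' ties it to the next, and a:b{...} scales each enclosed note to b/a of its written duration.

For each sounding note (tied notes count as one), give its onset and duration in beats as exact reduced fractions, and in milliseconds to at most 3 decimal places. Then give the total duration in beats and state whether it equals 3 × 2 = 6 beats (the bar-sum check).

1) 0.0ms=0b +584.416ms=3/4b
2) 584.416ms=3/4b +584.416ms=3/4b
3) 1168.831ms=3/2b +389.61ms=1/2b
4) 1558.442ms=2b +779.221ms=1b
5) 2337.662ms=3b +779.221ms=1b
6) 3116.883ms=4b +584.416ms=3/4b
7) 3701.299ms=19/4b +292.208ms=3/8b
8) 3993.506ms=41/8b +292.208ms=3/8b
9) 4285.714ms=11/2b +389.61ms=1/2b
Σ=6b of 6 (77bpm 2/4) — PASS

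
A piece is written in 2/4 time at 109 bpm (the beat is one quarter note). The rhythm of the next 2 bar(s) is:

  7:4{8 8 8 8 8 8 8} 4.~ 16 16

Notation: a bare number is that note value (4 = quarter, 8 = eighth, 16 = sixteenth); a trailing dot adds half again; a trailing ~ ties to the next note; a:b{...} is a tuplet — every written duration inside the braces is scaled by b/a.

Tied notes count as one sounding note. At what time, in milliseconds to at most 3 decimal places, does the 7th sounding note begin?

1. 0.0ms @ 0 + 157.274ms (2/7)
2. 157.274ms @ 2/7 + 157.274ms (2/7)
3. 314.548ms @ 4/7 + 157.274ms (2/7)
4. 471.822ms @ 6/7 + 157.274ms (2/7)
5. 629.096ms @ 8/7 + 157.274ms (2/7)
6. 786.37ms @ 10/7 + 157.274ms (2/7)
7. 943.644ms @ 12/7 + 157.274ms (2/7)
8. 1100.917ms @ 2 + 963.303ms (7/4)
9. 2064.22ms @ 15/4 + 137.615ms (1/4)

note 7 onset = 12/7b = 943.644ms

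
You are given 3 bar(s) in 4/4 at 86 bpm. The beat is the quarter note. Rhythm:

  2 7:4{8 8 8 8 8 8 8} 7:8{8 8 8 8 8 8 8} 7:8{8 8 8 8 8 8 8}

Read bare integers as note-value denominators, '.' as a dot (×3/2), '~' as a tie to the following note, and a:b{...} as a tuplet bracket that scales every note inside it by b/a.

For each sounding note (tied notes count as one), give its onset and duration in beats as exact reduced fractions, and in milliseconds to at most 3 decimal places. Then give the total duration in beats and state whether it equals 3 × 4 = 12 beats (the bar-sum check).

1) 0.0ms=0b +1395.349ms=2b
2) 1395.349ms=2b +199.336ms=2/7b
3) 1594.684ms=16/7b +199.336ms=2/7b
4) 1794.02ms=18/7b +199.336ms=2/7b
5) 1993.355ms=20/7b +199.336ms=2/7b
6) 2192.691ms=22/7b +199.336ms=2/7b
7) 2392.027ms=24/7b +199.336ms=2/7b
8) 2591.362ms=26/7b +199.336ms=2/7b
9) 2790.698ms=4b +398.671ms=4/7b
10) 3189.369ms=32/7b +398.671ms=4/7b
11) 3588.04ms=36/7b +398.671ms=4/7b
12) 3986.711ms=40/7b +398.671ms=4/7b
13) 4385.382ms=44/7b +398.671ms=4/7b
14) 4784.053ms=48/7b +398.671ms=4/7b
15) 5182.724ms=52/7b +398.671ms=4/7b
16) 5581.395ms=8b +398.671ms=4/7b
17) 5980.066ms=60/7b +398.671ms=4/7b
18) 6378.738ms=64/7b +398.671ms=4/7b
19) 6777.409ms=68/7b +398.671ms=4/7b
20) 7176.08ms=72/7b +398.671ms=4/7b
21) 7574.751ms=76/7b +398.671ms=4/7b
22) 7973.422ms=80/7b +398.671ms=4/7b
Σ=12b of 12 (86bpm 4/4) — PASS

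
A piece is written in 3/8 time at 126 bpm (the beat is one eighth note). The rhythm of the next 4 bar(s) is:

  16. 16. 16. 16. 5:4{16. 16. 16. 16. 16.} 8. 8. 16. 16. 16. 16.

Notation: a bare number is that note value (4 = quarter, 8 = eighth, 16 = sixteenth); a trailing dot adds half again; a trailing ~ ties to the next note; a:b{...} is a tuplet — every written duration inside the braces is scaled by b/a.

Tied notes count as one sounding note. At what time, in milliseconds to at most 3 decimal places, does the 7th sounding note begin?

note 7 onset = 21/5b = 2000.0ms

1. 0.0ms @ 0 + 357.143ms (3/4)
2. 357.143ms @ 3/4 + 357.143ms (3/4)
3. 714.286ms @ 3/2 + 357.143ms (3/4)
4. 1071.429ms @ 9/4 + 357.143ms (3/4)
5. 1428.571ms @ 3 + 285.714ms (3/5)
6. 1714.286ms @ 18/5 + 285.714ms (3/5)
7. 2000.0ms @ 21/5 + 285.714ms (3/5)
8. 2285.714ms @ 24/5 + 285.714ms (3/5)
9. 2571.429ms @ 27/5 + 285.714ms (3/5)
10. 2857.143ms @ 6 + 714.286ms (3/2)
11. 3571.429ms @ 15/2 + 714.286ms (3/2)
12. 4285.714ms @ 9 + 357.143ms (3/4)
13. 4642.857ms @ 39/4 + 357.143ms (3/4)
14. 5000.0ms @ 21/2 + 357.143ms (3/4)
15. 5357.143ms @ 45/4 + 357.143ms (3/4)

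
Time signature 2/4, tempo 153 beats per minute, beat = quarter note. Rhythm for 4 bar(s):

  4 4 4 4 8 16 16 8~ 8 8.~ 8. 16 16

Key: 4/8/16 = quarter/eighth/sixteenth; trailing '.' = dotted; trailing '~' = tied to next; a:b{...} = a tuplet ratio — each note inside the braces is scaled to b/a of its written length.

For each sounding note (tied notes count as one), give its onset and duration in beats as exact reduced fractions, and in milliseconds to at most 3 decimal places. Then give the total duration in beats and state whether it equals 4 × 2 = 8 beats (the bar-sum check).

1) 0.0ms=0b +392.157ms=1b
2) 392.157ms=1b +392.157ms=1b
3) 784.314ms=2b +392.157ms=1b
4) 1176.471ms=3b +392.157ms=1b
5) 1568.627ms=4b +196.078ms=1/2b
6) 1764.706ms=9/2b +98.039ms=1/4b
7) 1862.745ms=19/4b +98.039ms=1/4b
8) 1960.784ms=5b +392.157ms=1b
9) 2352.941ms=6b +588.235ms=3/2b
10) 2941.176ms=15/2b +98.039ms=1/4b
11) 3039.216ms=31/4b +98.039ms=1/4b
Σ=8b of 8 (153bpm 2/4) — PASS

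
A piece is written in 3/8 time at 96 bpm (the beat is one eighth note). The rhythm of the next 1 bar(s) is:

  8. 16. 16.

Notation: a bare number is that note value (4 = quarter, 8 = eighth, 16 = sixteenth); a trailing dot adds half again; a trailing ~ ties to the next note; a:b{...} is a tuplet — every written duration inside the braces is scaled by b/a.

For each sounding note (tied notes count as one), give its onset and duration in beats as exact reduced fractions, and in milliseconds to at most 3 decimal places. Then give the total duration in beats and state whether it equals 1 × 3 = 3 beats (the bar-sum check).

1) 0.0ms=0b +937.5ms=3/2b
2) 937.5ms=3/2b +468.75ms=3/4b
3) 1406.25ms=9/4b +468.75ms=3/4b
Σ=3b of 3 (96bpm 3/8) — PASS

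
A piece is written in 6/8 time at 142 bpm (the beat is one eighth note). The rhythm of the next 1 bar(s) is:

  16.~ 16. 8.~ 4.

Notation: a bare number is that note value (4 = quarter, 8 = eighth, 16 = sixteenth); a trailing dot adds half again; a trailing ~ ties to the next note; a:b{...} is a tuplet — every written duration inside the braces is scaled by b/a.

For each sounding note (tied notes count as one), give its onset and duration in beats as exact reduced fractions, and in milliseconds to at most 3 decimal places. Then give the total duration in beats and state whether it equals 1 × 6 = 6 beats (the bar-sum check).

1) 0.0ms=0b +633.803ms=3/2b
2) 633.803ms=3/2b +1901.408ms=9/2b
Σ=6b of 6 (142bpm 6/8) — PASS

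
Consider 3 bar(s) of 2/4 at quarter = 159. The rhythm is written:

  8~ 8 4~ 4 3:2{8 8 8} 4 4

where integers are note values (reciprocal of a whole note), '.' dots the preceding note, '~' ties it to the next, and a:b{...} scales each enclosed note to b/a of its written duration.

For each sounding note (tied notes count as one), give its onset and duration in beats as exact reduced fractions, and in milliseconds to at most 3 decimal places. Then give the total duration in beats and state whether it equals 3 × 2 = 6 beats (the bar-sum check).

1) 0.0ms=0b +377.358ms=1b
2) 377.358ms=1b +754.717ms=2b
3) 1132.075ms=3b +125.786ms=1/3b
4) 1257.862ms=10/3b +125.786ms=1/3b
5) 1383.648ms=11/3b +125.786ms=1/3b
6) 1509.434ms=4b +377.358ms=1b
7) 1886.792ms=5b +377.358ms=1b
Σ=6b of 6 (159bpm 2/4) — PASS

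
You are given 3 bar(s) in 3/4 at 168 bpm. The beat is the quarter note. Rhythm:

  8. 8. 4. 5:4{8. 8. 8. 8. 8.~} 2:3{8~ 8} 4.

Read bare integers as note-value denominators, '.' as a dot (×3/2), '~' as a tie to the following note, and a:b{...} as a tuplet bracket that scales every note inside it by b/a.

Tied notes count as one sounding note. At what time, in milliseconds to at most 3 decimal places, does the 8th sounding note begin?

note 8 onset = 27/5b = 1928.571ms

1. 0.0ms @ 0 + 267.857ms (3/4)
2. 267.857ms @ 3/4 + 267.857ms (3/4)
3. 535.714ms @ 3/2 + 535.714ms (3/2)
4. 1071.429ms @ 3 + 214.286ms (3/5)
5. 1285.714ms @ 18/5 + 214.286ms (3/5)
6. 1500.0ms @ 21/5 + 214.286ms (3/5)
7. 1714.286ms @ 24/5 + 214.286ms (3/5)
8. 1928.571ms @ 27/5 + 750.0ms (21/10)
9. 2678.571ms @ 15/2 + 535.714ms (3/2)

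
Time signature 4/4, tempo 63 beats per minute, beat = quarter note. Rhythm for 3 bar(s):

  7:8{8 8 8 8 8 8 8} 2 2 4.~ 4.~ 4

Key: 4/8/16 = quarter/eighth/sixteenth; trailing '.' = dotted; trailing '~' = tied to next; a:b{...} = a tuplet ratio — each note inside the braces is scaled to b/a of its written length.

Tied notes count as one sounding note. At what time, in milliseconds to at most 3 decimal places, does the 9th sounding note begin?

1. 0.0ms @ 0 + 544.218ms (4/7)
2. 544.218ms @ 4/7 + 544.218ms (4/7)
3. 1088.435ms @ 8/7 + 544.218ms (4/7)
4. 1632.653ms @ 12/7 + 544.218ms (4/7)
5. 2176.871ms @ 16/7 + 544.218ms (4/7)
6. 2721.088ms @ 20/7 + 544.218ms (4/7)
7. 3265.306ms @ 24/7 + 544.218ms (4/7)
8. 3809.524ms @ 4 + 1904.762ms (2)
9. 5714.286ms @ 6 + 1904.762ms (2)
10. 7619.048ms @ 8 + 3809.524ms (4)

note 9 onset = 6b = 5714.286ms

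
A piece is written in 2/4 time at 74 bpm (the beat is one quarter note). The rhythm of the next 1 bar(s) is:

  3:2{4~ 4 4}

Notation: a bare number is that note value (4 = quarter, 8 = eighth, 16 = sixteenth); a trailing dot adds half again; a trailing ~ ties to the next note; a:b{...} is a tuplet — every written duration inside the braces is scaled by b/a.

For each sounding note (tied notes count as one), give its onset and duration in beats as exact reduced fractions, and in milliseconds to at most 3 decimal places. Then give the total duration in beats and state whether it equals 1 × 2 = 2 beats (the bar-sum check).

1) 0.0ms=0b +1081.081ms=4/3b
2) 1081.081ms=4/3b +540.541ms=2/3b
Σ=2b of 2 (74bpm 2/4) — PASS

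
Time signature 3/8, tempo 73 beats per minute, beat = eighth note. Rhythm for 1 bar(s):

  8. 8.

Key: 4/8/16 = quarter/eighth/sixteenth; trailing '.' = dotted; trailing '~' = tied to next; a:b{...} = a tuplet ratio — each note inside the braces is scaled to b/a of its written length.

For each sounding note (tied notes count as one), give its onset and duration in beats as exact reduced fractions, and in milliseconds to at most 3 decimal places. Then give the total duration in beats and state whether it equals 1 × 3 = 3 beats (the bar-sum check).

1) 0.0ms=0b +1232.877ms=3/2b
2) 1232.877ms=3/2b +1232.877ms=3/2b
Σ=3b of 3 (73bpm 3/8) — PASS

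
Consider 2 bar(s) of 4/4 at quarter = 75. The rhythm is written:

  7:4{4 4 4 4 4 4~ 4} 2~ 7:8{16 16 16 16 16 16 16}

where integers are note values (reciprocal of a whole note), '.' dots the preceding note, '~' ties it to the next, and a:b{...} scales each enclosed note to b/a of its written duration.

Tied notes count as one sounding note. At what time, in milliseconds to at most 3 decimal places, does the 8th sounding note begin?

1. 0.0ms @ 0 + 457.143ms (4/7)
2. 457.143ms @ 4/7 + 457.143ms (4/7)
3. 914.286ms @ 8/7 + 457.143ms (4/7)
4. 1371.429ms @ 12/7 + 457.143ms (4/7)
5. 1828.571ms @ 16/7 + 457.143ms (4/7)
6. 2285.714ms @ 20/7 + 914.286ms (8/7)
7. 3200.0ms @ 4 + 1828.571ms (16/7)
8. 5028.571ms @ 44/7 + 228.571ms (2/7)
9. 5257.143ms @ 46/7 + 228.571ms (2/7)
10. 5485.714ms @ 48/7 + 228.571ms (2/7)
11. 5714.286ms @ 50/7 + 228.571ms (2/7)
12. 5942.857ms @ 52/7 + 228.571ms (2/7)
13. 6171.429ms @ 54/7 + 228.571ms (2/7)

note 8 onset = 44/7b = 5028.571ms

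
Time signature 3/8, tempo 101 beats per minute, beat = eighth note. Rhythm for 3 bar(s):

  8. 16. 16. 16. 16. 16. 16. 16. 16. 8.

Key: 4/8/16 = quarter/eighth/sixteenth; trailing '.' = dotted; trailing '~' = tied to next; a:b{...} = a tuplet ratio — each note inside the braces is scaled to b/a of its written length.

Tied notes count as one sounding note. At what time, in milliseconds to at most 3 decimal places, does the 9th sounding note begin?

note 9 onset = 27/4b = 4009.901ms

1. 0.0ms @ 0 + 891.089ms (3/2)
2. 891.089ms @ 3/2 + 445.545ms (3/4)
3. 1336.634ms @ 9/4 + 445.545ms (3/4)
4. 1782.178ms @ 3 + 445.545ms (3/4)
5. 2227.723ms @ 15/4 + 445.545ms (3/4)
6. 2673.267ms @ 9/2 + 445.545ms (3/4)
7. 3118.812ms @ 21/4 + 445.545ms (3/4)
8. 3564.356ms @ 6 + 445.545ms (3/4)
9. 4009.901ms @ 27/4 + 445.545ms (3/4)
10. 4455.446ms @ 15/2 + 891.089ms (3/2)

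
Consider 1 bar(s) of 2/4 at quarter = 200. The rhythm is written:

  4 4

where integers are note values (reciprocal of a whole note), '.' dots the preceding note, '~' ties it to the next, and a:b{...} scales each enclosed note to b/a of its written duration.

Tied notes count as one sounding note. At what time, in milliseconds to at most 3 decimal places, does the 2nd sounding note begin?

1. 0.0ms @ 0 + 300.0ms (1)
2. 300.0ms @ 1 + 300.0ms (1)

note 2 onset = 1b = 300.0ms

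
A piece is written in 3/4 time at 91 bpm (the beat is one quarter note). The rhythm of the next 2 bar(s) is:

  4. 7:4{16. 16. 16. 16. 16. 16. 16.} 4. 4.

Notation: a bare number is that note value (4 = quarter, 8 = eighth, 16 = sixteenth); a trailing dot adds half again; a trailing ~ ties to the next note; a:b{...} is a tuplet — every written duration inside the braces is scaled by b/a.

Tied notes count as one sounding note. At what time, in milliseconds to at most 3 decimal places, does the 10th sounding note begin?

note 10 onset = 9/2b = 2967.033ms

1. 0.0ms @ 0 + 989.011ms (3/2)
2. 989.011ms @ 3/2 + 141.287ms (3/14)
3. 1130.298ms @ 12/7 + 141.287ms (3/14)
4. 1271.586ms @ 27/14 + 141.287ms (3/14)
5. 1412.873ms @ 15/7 + 141.287ms (3/14)
6. 1554.16ms @ 33/14 + 141.287ms (3/14)
7. 1695.447ms @ 18/7 + 141.287ms (3/14)
8. 1836.735ms @ 39/14 + 141.287ms (3/14)
9. 1978.022ms @ 3 + 989.011ms (3/2)
10. 2967.033ms @ 9/2 + 989.011ms (3/2)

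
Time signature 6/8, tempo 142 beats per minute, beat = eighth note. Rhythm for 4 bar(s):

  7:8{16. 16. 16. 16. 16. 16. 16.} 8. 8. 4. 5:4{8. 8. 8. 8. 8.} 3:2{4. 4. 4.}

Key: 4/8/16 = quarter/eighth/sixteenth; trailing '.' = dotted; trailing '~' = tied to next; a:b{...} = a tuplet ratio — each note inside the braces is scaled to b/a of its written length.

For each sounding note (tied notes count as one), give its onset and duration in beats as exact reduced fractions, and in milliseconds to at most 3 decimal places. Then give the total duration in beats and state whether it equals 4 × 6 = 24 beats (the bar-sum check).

1) 0.0ms=0b +362.173ms=6/7b
2) 362.173ms=6/7b +362.173ms=6/7b
3) 724.346ms=12/7b +362.173ms=6/7b
4) 1086.519ms=18/7b +362.173ms=6/7b
5) 1448.692ms=24/7b +362.173ms=6/7b
6) 1810.865ms=30/7b +362.173ms=6/7b
7) 2173.038ms=36/7b +362.173ms=6/7b
8) 2535.211ms=6b +633.803ms=3/2b
9) 3169.014ms=15/2b +633.803ms=3/2b
10) 3802.817ms=9b +1267.606ms=3b
11) 5070.423ms=12b +507.042ms=6/5b
12) 5577.465ms=66/5b +507.042ms=6/5b
13) 6084.507ms=72/5b +507.042ms=6/5b
14) 6591.549ms=78/5b +507.042ms=6/5b
15) 7098.592ms=84/5b +507.042ms=6/5b
16) 7605.634ms=18b +845.07ms=2b
17) 8450.704ms=20b +845.07ms=2b
18) 9295.775ms=22b +845.07ms=2b
Σ=24b of 24 (142bpm 6/8) — PASS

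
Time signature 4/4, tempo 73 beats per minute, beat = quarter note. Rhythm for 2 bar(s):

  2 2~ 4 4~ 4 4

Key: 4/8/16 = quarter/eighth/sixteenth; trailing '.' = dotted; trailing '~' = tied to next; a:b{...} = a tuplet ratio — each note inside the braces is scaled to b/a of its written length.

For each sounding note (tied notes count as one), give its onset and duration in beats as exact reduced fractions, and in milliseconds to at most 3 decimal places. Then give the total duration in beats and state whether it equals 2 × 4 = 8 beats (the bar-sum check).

1) 0.0ms=0b +1643.836ms=2b
2) 1643.836ms=2b +2465.753ms=3b
3) 4109.589ms=5b +1643.836ms=2b
4) 5753.425ms=7b +821.918ms=1b
Σ=8b of 8 (73bpm 4/4) — PASS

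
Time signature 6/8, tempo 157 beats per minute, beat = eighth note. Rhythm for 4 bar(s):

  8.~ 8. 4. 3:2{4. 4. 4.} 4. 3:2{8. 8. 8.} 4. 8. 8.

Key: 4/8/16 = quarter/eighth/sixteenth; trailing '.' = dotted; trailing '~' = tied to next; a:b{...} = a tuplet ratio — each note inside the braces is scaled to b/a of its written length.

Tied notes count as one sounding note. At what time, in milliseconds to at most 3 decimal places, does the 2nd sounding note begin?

note 2 onset = 3b = 1146.497ms

1. 0.0ms @ 0 + 1146.497ms (3)
2. 1146.497ms @ 3 + 1146.497ms (3)
3. 2292.994ms @ 6 + 764.331ms (2)
4. 3057.325ms @ 8 + 764.331ms (2)
5. 3821.656ms @ 10 + 764.331ms (2)
6. 4585.987ms @ 12 + 1146.497ms (3)
7. 5732.484ms @ 15 + 382.166ms (1)
8. 6114.65ms @ 16 + 382.166ms (1)
9. 6496.815ms @ 17 + 382.166ms (1)
10. 6878.981ms @ 18 + 1146.497ms (3)
11. 8025.478ms @ 21 + 573.248ms (3/2)
12. 8598.726ms @ 45/2 + 573.248ms (3/2)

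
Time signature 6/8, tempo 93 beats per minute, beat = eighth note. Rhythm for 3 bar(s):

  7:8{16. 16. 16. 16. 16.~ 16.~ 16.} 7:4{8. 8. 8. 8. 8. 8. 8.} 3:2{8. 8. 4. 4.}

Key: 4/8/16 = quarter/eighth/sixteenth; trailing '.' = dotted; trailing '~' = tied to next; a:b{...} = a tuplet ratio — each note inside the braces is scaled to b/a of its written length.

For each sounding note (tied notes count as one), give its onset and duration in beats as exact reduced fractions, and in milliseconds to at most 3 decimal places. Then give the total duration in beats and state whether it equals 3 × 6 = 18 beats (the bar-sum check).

1) 0.0ms=0b +552.995ms=6/7b
2) 552.995ms=6/7b +552.995ms=6/7b
3) 1105.991ms=12/7b +552.995ms=6/7b
4) 1658.986ms=18/7b +552.995ms=6/7b
5) 2211.982ms=24/7b +1658.986ms=18/7b
6) 3870.968ms=6b +552.995ms=6/7b
7) 4423.963ms=48/7b +552.995ms=6/7b
8) 4976.959ms=54/7b +552.995ms=6/7b
9) 5529.954ms=60/7b +552.995ms=6/7b
10) 6082.949ms=66/7b +552.995ms=6/7b
11) 6635.945ms=72/7b +552.995ms=6/7b
12) 7188.94ms=78/7b +552.995ms=6/7b
13) 7741.935ms=12b +645.161ms=1b
14) 8387.097ms=13b +645.161ms=1b
15) 9032.258ms=14b +1290.323ms=2b
16) 10322.581ms=16b +1290.323ms=2b
Σ=18b of 18 (93bpm 6/8) — PASS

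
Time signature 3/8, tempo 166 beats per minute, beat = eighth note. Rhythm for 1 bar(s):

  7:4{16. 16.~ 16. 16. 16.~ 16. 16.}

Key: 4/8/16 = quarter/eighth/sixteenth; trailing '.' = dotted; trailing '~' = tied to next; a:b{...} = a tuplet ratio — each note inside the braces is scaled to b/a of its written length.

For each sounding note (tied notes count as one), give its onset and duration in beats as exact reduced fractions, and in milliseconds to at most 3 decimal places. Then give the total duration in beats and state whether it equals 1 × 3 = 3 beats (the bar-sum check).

1) 0.0ms=0b +154.905ms=3/7b
2) 154.905ms=3/7b +309.811ms=6/7b
3) 464.716ms=9/7b +154.905ms=3/7b
4) 619.621ms=12/7b +309.811ms=6/7b
5) 929.432ms=18/7b +154.905ms=3/7b
Σ=3b of 3 (166bpm 3/8) — PASS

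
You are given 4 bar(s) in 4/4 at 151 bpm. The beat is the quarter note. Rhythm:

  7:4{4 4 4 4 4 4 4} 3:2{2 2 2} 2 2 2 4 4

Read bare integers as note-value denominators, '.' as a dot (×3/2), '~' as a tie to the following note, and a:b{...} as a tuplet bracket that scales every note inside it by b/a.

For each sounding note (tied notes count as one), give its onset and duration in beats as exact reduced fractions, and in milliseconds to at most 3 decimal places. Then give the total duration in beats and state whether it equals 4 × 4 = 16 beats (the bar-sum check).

1) 0.0ms=0b +227.058ms=4/7b
2) 227.058ms=4/7b +227.058ms=4/7b
3) 454.115ms=8/7b +227.058ms=4/7b
4) 681.173ms=12/7b +227.058ms=4/7b
5) 908.231ms=16/7b +227.058ms=4/7b
6) 1135.289ms=20/7b +227.058ms=4/7b
7) 1362.346ms=24/7b +227.058ms=4/7b
8) 1589.404ms=4b +529.801ms=4/3b
9) 2119.205ms=16/3b +529.801ms=4/3b
10) 2649.007ms=20/3b +529.801ms=4/3b
11) 3178.808ms=8b +794.702ms=2b
12) 3973.51ms=10b +794.702ms=2b
13) 4768.212ms=12b +794.702ms=2b
14) 5562.914ms=14b +397.351ms=1b
15) 5960.265ms=15b +397.351ms=1b
Σ=16b of 16 (151bpm 4/4) — PASS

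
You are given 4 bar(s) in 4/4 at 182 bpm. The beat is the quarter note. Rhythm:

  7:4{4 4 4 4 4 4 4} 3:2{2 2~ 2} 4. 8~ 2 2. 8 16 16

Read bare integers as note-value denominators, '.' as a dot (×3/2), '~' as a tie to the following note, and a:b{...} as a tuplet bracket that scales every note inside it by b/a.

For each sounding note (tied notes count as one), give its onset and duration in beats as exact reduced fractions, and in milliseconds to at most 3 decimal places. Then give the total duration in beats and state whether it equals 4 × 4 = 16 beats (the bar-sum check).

1) 0.0ms=0b +188.383ms=4/7b
2) 188.383ms=4/7b +188.383ms=4/7b
3) 376.766ms=8/7b +188.383ms=4/7b
4) 565.149ms=12/7b +188.383ms=4/7b
5) 753.532ms=16/7b +188.383ms=4/7b
6) 941.915ms=20/7b +188.383ms=4/7b
7) 1130.298ms=24/7b +188.383ms=4/7b
8) 1318.681ms=4b +439.56ms=4/3b
9) 1758.242ms=16/3b +879.121ms=8/3b
10) 2637.363ms=8b +494.505ms=3/2b
11) 3131.868ms=19/2b +824.176ms=5/2b
12) 3956.044ms=12b +989.011ms=3b
13) 4945.055ms=15b +164.835ms=1/2b
14) 5109.89ms=31/2b +82.418ms=1/4b
15) 5192.308ms=63/4b +82.418ms=1/4b
Σ=16b of 16 (182bpm 4/4) — PASS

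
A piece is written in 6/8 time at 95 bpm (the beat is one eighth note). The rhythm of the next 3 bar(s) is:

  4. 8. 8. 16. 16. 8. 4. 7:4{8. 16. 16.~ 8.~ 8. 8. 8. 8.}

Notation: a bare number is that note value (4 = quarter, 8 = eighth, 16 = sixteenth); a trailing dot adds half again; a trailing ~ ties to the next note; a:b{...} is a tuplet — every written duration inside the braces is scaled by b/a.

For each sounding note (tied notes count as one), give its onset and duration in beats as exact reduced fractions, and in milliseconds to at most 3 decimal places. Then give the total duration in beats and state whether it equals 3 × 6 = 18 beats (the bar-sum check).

1) 0.0ms=0b +1894.737ms=3b
2) 1894.737ms=3b +947.368ms=3/2b
3) 2842.105ms=9/2b +947.368ms=3/2b
4) 3789.474ms=6b +473.684ms=3/4b
5) 4263.158ms=27/4b +473.684ms=3/4b
6) 4736.842ms=15/2b +947.368ms=3/2b
7) 5684.211ms=9b +1894.737ms=3b
8) 7578.947ms=12b +541.353ms=6/7b
9) 8120.301ms=90/7b +270.677ms=3/7b
10) 8390.977ms=93/7b +1353.383ms=15/7b
11) 9744.361ms=108/7b +541.353ms=6/7b
12) 10285.714ms=114/7b +541.353ms=6/7b
13) 10827.068ms=120/7b +541.353ms=6/7b
Σ=18b of 18 (95bpm 6/8) — PASS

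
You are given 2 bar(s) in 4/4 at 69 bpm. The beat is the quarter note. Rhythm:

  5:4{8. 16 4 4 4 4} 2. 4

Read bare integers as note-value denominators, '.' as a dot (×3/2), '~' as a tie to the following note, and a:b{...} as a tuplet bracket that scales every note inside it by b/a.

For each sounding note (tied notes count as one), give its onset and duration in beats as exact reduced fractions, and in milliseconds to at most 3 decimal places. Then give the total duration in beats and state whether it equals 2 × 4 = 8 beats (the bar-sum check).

1) 0.0ms=0b +521.739ms=3/5b
2) 521.739ms=3/5b +173.913ms=1/5b
3) 695.652ms=4/5b +695.652ms=4/5b
4) 1391.304ms=8/5b +695.652ms=4/5b
5) 2086.957ms=12/5b +695.652ms=4/5b
6) 2782.609ms=16/5b +695.652ms=4/5b
7) 3478.261ms=4b +2608.696ms=3b
8) 6086.957ms=7b +869.565ms=1b
Σ=8b of 8 (69bpm 4/4) — PASS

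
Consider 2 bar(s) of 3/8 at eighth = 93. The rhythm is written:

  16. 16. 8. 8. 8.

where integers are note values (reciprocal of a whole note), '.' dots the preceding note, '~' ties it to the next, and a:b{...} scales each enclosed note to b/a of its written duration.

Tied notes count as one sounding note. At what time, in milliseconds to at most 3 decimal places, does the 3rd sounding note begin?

1. 0.0ms @ 0 + 483.871ms (3/4)
2. 483.871ms @ 3/4 + 483.871ms (3/4)
3. 967.742ms @ 3/2 + 967.742ms (3/2)
4. 1935.484ms @ 3 + 967.742ms (3/2)
5. 2903.226ms @ 9/2 + 967.742ms (3/2)

note 3 onset = 3/2b = 967.742ms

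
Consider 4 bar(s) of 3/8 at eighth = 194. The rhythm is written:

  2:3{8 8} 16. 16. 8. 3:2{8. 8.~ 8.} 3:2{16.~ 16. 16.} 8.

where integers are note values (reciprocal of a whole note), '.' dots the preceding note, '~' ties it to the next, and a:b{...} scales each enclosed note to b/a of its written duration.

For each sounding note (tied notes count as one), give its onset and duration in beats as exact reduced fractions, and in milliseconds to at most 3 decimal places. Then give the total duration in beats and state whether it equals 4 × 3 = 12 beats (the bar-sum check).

1) 0.0ms=0b +463.918ms=3/2b
2) 463.918ms=3/2b +463.918ms=3/2b
3) 927.835ms=3b +231.959ms=3/4b
4) 1159.794ms=15/4b +231.959ms=3/4b
5) 1391.753ms=9/2b +463.918ms=3/2b
6) 1855.67ms=6b +309.278ms=1b
7) 2164.948ms=7b +618.557ms=2b
8) 2783.505ms=9b +309.278ms=1b
9) 3092.784ms=10b +154.639ms=1/2b
10) 3247.423ms=21/2b +463.918ms=3/2b
Σ=12b of 12 (194bpm 3/8) — PASS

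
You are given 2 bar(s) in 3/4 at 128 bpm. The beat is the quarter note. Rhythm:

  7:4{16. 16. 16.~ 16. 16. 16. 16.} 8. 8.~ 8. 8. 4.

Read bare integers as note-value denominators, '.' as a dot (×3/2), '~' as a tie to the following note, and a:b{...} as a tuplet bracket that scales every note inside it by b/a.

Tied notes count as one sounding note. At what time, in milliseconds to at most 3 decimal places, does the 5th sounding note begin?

note 5 onset = 15/14b = 502.232ms

1. 0.0ms @ 0 + 100.446ms (3/14)
2. 100.446ms @ 3/14 + 100.446ms (3/14)
3. 200.893ms @ 3/7 + 200.893ms (3/7)
4. 401.786ms @ 6/7 + 100.446ms (3/14)
5. 502.232ms @ 15/14 + 100.446ms (3/14)
6. 602.679ms @ 9/7 + 100.446ms (3/14)
7. 703.125ms @ 3/2 + 351.562ms (3/4)
8. 1054.688ms @ 9/4 + 703.125ms (3/2)
9. 1757.812ms @ 15/4 + 351.562ms (3/4)
10. 2109.375ms @ 9/2 + 703.125ms (3/2)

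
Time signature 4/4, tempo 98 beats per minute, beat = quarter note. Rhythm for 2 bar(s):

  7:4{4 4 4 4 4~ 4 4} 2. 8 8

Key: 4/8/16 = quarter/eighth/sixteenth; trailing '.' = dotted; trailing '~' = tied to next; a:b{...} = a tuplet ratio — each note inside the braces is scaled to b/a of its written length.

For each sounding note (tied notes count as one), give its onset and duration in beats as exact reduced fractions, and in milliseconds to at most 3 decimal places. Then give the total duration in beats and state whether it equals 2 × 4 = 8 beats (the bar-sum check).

1) 0.0ms=0b +349.854ms=4/7b
2) 349.854ms=4/7b +349.854ms=4/7b
3) 699.708ms=8/7b +349.854ms=4/7b
4) 1049.563ms=12/7b +349.854ms=4/7b
5) 1399.417ms=16/7b +699.708ms=8/7b
6) 2099.125ms=24/7b +349.854ms=4/7b
7) 2448.98ms=4b +1836.735ms=3b
8) 4285.714ms=7b +306.122ms=1/2b
9) 4591.837ms=15/2b +306.122ms=1/2b
Σ=8b of 8 (98bpm 4/4) — PASS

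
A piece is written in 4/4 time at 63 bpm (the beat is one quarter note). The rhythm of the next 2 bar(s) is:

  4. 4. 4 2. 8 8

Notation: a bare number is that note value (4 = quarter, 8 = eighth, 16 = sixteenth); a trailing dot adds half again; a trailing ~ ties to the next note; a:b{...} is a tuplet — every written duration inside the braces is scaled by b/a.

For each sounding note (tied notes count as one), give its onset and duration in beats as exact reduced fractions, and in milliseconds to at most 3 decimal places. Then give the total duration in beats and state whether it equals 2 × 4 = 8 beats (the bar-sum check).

1) 0.0ms=0b +1428.571ms=3/2b
2) 1428.571ms=3/2b +1428.571ms=3/2b
3) 2857.143ms=3b +952.381ms=1b
4) 3809.524ms=4b +2857.143ms=3b
5) 6666.667ms=7b +476.19ms=1/2b
6) 7142.857ms=15/2b +476.19ms=1/2b
Σ=8b of 8 (63bpm 4/4) — PASS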